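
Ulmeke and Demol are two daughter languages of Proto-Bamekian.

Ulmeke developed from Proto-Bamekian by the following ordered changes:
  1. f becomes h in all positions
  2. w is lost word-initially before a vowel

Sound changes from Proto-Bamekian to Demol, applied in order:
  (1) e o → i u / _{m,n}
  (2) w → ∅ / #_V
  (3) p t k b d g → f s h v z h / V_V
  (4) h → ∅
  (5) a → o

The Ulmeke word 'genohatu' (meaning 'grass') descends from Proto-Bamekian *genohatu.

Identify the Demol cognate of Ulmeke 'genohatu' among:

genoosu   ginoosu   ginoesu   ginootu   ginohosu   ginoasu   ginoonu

ginoosu

Demol: start from *genohatu.
  rule 1 (pre-nasal raising): genohatu → ginohatu
  rule 2: no change — ginohatu
  rule 3 (intervocalic lenition): ginohatu → ginohasu
  rule 4 (h-loss): ginohasu → ginoasu
  rule 5 (vowel merger): ginoasu → ginoosu
  ⇒ Demol ginoosu
Among the options, 'ginoosu' alone shows every Demol change applied in order.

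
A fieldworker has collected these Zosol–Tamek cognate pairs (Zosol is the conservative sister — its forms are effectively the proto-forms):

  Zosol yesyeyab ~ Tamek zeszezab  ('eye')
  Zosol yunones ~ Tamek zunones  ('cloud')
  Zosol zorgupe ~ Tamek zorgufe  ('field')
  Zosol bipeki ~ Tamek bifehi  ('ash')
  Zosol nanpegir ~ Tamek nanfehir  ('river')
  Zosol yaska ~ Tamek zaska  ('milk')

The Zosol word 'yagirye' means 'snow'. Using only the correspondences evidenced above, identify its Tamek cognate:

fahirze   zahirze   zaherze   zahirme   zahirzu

yaska ~ zaska — Zosol y corresponds to Tamek z word-initially before a back vowel.
nanpegir ~ nanfehir — Zosol g corresponds to Tamek h between vowels (before a front vowel).
yesyeyab ~ zeszezab — Zosol y corresponds to Tamek z after a consonant, before a front vowel.
Applying these to Zosol 'yagirye':
  yagirye → zagirye   (y→z word-initially before a back vowel)
  zagirye → zahirye   (g→h between vowels (before a front vowel))
  zahirye → zahirze   (y→z after a consonant, before a front vowel)
So the Tamek cognate is 'zahirze'.

zahirze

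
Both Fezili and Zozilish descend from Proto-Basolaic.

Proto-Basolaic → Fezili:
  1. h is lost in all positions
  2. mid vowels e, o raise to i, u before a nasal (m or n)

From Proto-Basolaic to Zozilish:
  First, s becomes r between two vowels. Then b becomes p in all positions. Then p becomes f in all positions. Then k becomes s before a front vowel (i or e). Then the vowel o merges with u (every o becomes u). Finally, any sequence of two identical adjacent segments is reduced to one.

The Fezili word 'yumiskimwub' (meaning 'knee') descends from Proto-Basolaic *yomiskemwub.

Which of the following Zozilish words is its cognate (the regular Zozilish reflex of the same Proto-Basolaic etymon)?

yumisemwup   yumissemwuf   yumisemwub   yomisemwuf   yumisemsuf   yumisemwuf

Zozilish: *yomiskemwub > yomiskemwup > yomiskemwuf > yomissemwuf > yumissemwuf > yumisemwuf  (by unconditioned shift, unconditioned shift, palatalisation, vowel merger, degemination)
Among the options, 'yumisemwuf' alone shows every Zozilish change applied in order.

yumisemwuf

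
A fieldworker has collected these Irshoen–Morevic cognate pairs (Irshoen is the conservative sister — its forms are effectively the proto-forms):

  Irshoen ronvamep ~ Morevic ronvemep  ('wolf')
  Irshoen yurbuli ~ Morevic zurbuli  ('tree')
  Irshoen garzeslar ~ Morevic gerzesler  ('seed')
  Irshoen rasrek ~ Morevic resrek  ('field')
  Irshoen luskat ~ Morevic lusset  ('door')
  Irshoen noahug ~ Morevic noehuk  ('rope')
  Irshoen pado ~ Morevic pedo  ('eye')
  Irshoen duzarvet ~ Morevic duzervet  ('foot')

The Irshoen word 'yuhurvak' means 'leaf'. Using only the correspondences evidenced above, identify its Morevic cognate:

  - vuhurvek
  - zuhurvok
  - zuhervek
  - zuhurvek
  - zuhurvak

yurbuli ~ zurbuli — Irshoen y corresponds to Morevic z word-initially before a back vowel.
rasrek ~ resrek, luskat ~ lusset — Irshoen a corresponds to Morevic e after a consonant, before a consonant other than r, m, n, p, b, f, v.
Applying these to Irshoen 'yuhurvak':
  yuhurvak → zuhurvak   (y→z word-initially before a back vowel)
  zuhurvak → zuhurvek   (a→e after a consonant, before a consonant other than r, m, n, p, b, f, v)
So the Morevic cognate is 'zuhurvek'.

zuhurvek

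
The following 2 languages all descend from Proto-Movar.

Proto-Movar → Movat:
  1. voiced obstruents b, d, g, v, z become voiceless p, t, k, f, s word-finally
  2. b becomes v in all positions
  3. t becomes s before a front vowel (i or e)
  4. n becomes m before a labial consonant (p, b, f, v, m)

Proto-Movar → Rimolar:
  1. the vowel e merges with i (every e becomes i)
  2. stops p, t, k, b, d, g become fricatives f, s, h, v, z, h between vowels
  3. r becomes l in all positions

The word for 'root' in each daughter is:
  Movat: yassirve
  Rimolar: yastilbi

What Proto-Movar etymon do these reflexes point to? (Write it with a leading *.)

Position 6: Movat has r, Rimolar has l. Movat preserves r here (none of its changes turn any other segment into r), so the proto-segment is *r.
Position 4: Movat has s, Rimolar has t. Rimolar preserves t here (none of its changes turn any other segment into t), so the proto-segment is *t.
Verify the candidate proto-form against each daughter:
Movat: start from *yastirbe.
  rule 1: no change — yastirbe
  rule 2 (unconditioned shift): yastirbe → yastirve
  rule 3 (palatalisation): yastirve → yassirve
  rule 4: no change — yassirve
  ⇒ Movat yassirve
Rimolar: *yastirbe
  yastirbe → yastirbi   [vowel merger]
  yastirbi (rule 2 does not apply)
  yastirbi → yastilbi   [unconditioned shift]
  giving Rimolar yastilbi.
Only *yastirbe yields all of Movat yassirve, Rimolar yastilbi.

*yastirbe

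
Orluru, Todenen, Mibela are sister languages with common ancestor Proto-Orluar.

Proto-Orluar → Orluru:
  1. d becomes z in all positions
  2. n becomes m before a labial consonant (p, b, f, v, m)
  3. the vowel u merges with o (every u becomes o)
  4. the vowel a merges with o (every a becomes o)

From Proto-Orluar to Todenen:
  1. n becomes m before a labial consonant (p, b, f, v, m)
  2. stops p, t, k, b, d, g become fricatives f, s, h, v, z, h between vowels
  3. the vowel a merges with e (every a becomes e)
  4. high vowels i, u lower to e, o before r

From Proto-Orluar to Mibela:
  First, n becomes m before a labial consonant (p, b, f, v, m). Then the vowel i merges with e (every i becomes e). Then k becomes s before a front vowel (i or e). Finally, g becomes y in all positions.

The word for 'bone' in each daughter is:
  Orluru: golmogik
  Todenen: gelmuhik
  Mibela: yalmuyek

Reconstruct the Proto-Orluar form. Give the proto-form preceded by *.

*galmugik

Position 1: Orluru has g, Todenen has g, Mibela has y. Orluru preserves g here (none of its changes turn any other segment into g), so the proto-segment is *g.
Position 7: Orluru has i, Todenen has i, Mibela has e. Orluru preserves i here (none of its changes turn any other segment into i), so the proto-segment is *i.
Continuing position by position gives *galmugik; check it forward:
Orluru: *galmugik > galmogik > golmogik  (by vowel merger, vowel merger)
Todenen: start from *galmugik.
  rule 1: no change — galmugik
  rule 2 (intervocalic lenition): galmugik → galmuhik
  rule 3 (vowel merger): galmuhik → gelmuhik
  rule 4: no change — gelmuhik
  ⇒ Todenen gelmuhik
Mibela: start from *galmugik.
  rule 1: no change — galmugik
  rule 2 (vowel merger): galmugik → galmugek
  rule 3: no change — galmugek
  rule 4 (unconditioned shift): galmugek → yalmuyek
  ⇒ Mibela yalmuyek
*galmugik is the unique common source.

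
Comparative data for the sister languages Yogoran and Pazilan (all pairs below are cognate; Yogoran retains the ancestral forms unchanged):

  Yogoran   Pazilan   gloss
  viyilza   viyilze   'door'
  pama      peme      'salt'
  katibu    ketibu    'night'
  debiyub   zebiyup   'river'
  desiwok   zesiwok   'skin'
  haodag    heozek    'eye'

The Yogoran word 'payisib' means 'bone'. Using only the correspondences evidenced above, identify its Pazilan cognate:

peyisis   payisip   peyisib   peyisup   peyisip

katibu ~ ketibu, haodag ~ heozek — Yogoran a corresponds to Pazilan e after a consonant, before a consonant other than r, m, n, p, b, f, v.
debiyub ~ zebiyup — Yogoran b corresponds to Pazilan p word-finally.
Applying these to Yogoran 'payisib':
  payisib → peyisib   (a→e after a consonant, before a consonant other than r, m, n, p, b, f, v)
  peyisib → peyisip   (b→p word-finally)
So the Pazilan cognate is 'peyisip'.

peyisip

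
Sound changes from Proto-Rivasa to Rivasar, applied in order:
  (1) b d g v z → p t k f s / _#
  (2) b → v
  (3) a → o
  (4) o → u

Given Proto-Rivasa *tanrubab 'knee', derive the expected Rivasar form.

Rivasar: *tanrubab
  tanrubab → tanrubap   [final devoicing]
  tanrubap → tanruvap   [unconditioned shift]
  tanruvap → tonruvop   [vowel merger]
  tonruvop → tunruvup   [vowel merger]
  giving Rivasar tunruvup.

tunruvup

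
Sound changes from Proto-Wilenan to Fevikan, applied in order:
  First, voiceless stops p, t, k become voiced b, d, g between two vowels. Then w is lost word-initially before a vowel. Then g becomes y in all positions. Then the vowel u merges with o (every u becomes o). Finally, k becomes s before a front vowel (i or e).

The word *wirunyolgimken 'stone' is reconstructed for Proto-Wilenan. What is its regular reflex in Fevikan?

Fevikan: *wirunyolgimken
  wirunyolgimken (rule 1 does not apply)
  wirunyolgimken → irunyolgimken   [glide loss]
  irunyolgimken → irunyolyimken   [unconditioned shift]
  irunyolyimken → ironyolyimken   [vowel merger]
  ironyolyimken → ironyolyimsen   [palatalisation]
  giving Fevikan ironyolyimsen.

ironyolyimsen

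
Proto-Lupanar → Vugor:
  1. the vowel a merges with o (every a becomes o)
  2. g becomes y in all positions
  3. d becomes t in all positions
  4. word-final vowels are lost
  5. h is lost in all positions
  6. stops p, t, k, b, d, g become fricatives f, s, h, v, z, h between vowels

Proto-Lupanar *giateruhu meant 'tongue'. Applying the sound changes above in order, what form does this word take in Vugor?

yioseru

Vugor: *giateruhu > gioteruhu > yioteruhu > yioteruh > yioteru > yioseru  (by vowel merger, unconditioned shift, apocope, h-loss, intervocalic lenition)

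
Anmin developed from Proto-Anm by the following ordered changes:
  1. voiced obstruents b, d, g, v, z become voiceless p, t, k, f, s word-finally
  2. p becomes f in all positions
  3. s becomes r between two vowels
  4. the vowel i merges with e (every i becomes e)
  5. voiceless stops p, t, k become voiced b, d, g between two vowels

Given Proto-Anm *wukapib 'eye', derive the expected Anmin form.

Anmin: *wukapib > wukapip > wukafif > wukafef > wugafef  (by final devoicing, unconditioned shift, vowel merger, intervocalic voicing)

wugafef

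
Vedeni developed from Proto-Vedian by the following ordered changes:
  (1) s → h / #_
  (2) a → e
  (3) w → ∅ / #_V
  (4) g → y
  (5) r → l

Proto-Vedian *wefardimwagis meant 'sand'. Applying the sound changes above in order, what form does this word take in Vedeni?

efeldimweyis

Vedeni: *wefardimwagis
  wefardimwagis (rule 1 does not apply)
  wefardimwagis → weferdimwegis   [vowel merger]
  weferdimwegis → eferdimwegis   [glide loss]
  eferdimwegis → eferdimweyis   [unconditioned shift]
  eferdimweyis → efeldimweyis   [unconditioned shift]
  giving Vedeni efeldimweyis.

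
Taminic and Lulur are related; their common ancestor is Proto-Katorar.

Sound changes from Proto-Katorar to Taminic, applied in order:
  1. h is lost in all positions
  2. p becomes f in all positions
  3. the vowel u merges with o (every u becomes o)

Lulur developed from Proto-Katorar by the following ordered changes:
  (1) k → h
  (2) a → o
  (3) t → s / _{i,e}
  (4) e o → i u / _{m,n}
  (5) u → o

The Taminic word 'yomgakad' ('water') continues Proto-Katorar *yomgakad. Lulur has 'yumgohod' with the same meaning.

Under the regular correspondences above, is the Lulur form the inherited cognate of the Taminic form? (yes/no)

Derive the expected Lulur reflex of *yomgakad:
Lulur: *yomgakad > yomgahad > yomgohod > yumgohod > yomgohod  (by unconditioned shift, vowel merger, pre-nasal raising, vowel merger)
The regular Lulur reflex would be 'yomgohod', but the attested form is 'yumgohod'. The correspondence is irregular, so they are not cognates (the Lulur form has a different source).

no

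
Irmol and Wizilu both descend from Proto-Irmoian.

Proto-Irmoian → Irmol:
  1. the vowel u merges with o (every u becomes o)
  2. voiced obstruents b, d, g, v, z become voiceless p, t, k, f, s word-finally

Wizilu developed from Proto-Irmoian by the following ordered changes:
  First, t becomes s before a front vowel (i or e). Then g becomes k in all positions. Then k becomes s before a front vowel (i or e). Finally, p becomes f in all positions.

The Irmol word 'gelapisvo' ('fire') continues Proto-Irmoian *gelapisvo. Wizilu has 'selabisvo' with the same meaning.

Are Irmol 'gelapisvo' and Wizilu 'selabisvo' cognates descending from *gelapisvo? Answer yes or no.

no

Derive the expected Wizilu reflex of *gelapisvo:
Wizilu: start from *gelapisvo.
  rule 1: no change — gelapisvo
  rule 2 (unconditioned shift): gelapisvo → kelapisvo
  rule 3 (palatalisation): kelapisvo → selapisvo
  rule 4 (unconditioned shift): selapisvo → selafisvo
  ⇒ Wizilu selafisvo
The regular Wizilu reflex would be 'selafisvo', but the attested form is 'selabisvo'. The correspondence is irregular, so they are not cognates (the Wizilu form has a different source).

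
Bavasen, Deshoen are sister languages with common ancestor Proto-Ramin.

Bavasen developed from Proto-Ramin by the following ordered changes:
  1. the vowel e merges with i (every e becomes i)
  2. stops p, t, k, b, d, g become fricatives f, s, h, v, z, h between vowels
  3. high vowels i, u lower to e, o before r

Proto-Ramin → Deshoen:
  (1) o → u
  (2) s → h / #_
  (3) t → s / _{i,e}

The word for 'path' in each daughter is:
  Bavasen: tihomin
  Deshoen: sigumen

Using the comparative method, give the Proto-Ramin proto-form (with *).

Position 4: Bavasen has o, Deshoen has u. Taking the neighbouring segments as reconstructed: Bavasen o can only go back to *o; Deshoen u could go back to *o or *u — the one source consistent with every daughter is *o.
Position 6: Bavasen has i, Deshoen has e. Deshoen preserves e here (none of its changes turn any other segment into e), so the proto-segment is *e.
Position 3: Bavasen has h, Deshoen has g. Deshoen preserves g here (none of its changes turn any other segment into g), so the proto-segment is *g.
Continuing position by position gives *tigomen; check it forward:
Bavasen: start from *tigomen.
  rule 1 (vowel merger): tigomen → tigomin
  rule 2 (intervocalic lenition): tigomin → tihomin
  rule 3: no change — tihomin
  ⇒ Bavasen tihomin
Deshoen: start from *tigomen.
  rule 1 (vowel merger): tigomen → tigumen
  rule 2: no change — tigumen
  rule 3 (palatalisation): tigumen → sigumen
  ⇒ Deshoen sigumen
No other proto-form is consistent with every reflex, so the reconstruction is *tigomen.

*tigomen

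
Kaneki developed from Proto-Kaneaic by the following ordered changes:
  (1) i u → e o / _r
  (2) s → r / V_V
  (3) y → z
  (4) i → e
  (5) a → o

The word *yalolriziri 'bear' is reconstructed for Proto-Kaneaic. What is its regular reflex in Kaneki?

zololrezere

Kaneki: start from *yalolriziri.
  rule 1 (pre-rhotic lowering): yalolriziri → yalolrizeri
  rule 2: no change — yalolrizeri
  rule 3 (unconditioned shift): yalolrizeri → zalolrizeri
  rule 4 (vowel merger): zalolrizeri → zalolrezere
  rule 5 (vowel merger): zalolrezere → zololrezere
  ⇒ Kaneki zololrezere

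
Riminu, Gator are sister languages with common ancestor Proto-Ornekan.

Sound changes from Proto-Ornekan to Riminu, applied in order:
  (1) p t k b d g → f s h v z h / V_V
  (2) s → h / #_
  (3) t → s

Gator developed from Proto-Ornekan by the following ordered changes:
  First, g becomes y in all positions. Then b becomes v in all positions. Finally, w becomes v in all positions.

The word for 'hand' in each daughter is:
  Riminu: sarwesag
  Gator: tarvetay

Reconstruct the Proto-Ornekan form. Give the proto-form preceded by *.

*tarwetag

Position 6: Riminu has s, Gator has t. Gator preserves t here (none of its changes turn any other segment into t), so the proto-segment is *t.
Position 4: Riminu has w, Gator has v. Riminu preserves w here (none of its changes turn any other segment into w), so the proto-segment is *w.
Position 8: Riminu has g, Gator has y. Riminu preserves g here (none of its changes turn any other segment into g), so the proto-segment is *g.
Verify the candidate proto-form against each daughter:
Riminu: *tarwetag > tarwesag > sarwesag  (by intervocalic lenition, unconditioned shift)
Gator: *tarwetag > tarwetay > tarvetay  (by unconditioned shift, unconditioned shift)
*tarwetag is the unique common source.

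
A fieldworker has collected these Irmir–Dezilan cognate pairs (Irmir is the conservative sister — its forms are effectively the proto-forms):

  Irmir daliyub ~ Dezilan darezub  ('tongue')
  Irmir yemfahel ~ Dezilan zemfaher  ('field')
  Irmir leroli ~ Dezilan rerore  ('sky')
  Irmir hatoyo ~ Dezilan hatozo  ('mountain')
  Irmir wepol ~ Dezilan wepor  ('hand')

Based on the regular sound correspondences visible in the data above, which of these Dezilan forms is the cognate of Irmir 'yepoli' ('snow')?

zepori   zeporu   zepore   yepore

zepore

yemfahel ~ zemfaher — Irmir y corresponds to Dezilan z word-initially before a front vowel.
daliyub ~ darezub, leroli ~ rerore — Irmir l corresponds to Dezilan r between vowels (before a front vowel).
leroli ~ rerore — Irmir i corresponds to Dezilan e word-finally.
Applying these to Irmir 'yepoli':
  yepoli → zepoli   (y→z word-initially before a front vowel)
  zepoli → zepori   (l→r between vowels (before a front vowel))
  zepori → zepore   (i→e word-finally)
So the Dezilan cognate is 'zepore'.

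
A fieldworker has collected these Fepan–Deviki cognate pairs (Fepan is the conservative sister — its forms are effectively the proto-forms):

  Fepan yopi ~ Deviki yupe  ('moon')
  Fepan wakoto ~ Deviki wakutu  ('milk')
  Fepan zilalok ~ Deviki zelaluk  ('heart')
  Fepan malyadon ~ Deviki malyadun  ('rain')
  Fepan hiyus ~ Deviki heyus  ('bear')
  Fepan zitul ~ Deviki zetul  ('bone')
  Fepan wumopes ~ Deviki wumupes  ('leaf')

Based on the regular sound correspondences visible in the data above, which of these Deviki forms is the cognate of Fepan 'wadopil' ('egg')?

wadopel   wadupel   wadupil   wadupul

yopi ~ yupe, wumopes ~ wumupes — Fepan o corresponds to Deviki u after a consonant, before a labial obstruent.
zilalok ~ zelaluk, hiyus ~ heyus — Fepan i corresponds to Deviki e after a consonant, before a consonant other than r, m, n, p, b, f, v.
Applying these to Fepan 'wadopil':
  wadopil → wadupil   (o→u after a consonant, before a labial obstruent)
  wadupil → wadupel   (i→e after a consonant, before a consonant other than r, m, n, p, b, f, v)
So the Deviki cognate is 'wadupel'.

wadupel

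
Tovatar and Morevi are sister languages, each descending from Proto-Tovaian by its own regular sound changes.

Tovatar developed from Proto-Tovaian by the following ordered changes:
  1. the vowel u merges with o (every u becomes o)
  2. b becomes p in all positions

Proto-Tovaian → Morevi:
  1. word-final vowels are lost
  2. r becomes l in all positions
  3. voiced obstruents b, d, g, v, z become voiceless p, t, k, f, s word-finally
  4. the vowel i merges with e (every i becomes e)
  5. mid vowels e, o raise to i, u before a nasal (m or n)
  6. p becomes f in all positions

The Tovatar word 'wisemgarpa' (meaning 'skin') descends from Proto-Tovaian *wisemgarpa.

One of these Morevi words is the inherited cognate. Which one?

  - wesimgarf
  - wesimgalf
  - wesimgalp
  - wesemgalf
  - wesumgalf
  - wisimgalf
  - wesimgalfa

Morevi: start from *wisemgarpa.
  rule 1 (apocope): wisemgarpa → wisemgarp
  rule 2 (unconditioned shift): wisemgarp → wisemgalp
  rule 3: no change — wisemgalp
  rule 4 (vowel merger): wisemgalp → wesemgalp
  rule 5 (pre-nasal raising): wesemgalp → wesimgalp
  rule 6 (unconditioned shift): wesimgalp → wesimgalf
  ⇒ Morevi wesimgalf
Only 'wesimgalf' matches the regular Morevi development of *wisemgarpa.

wesimgalf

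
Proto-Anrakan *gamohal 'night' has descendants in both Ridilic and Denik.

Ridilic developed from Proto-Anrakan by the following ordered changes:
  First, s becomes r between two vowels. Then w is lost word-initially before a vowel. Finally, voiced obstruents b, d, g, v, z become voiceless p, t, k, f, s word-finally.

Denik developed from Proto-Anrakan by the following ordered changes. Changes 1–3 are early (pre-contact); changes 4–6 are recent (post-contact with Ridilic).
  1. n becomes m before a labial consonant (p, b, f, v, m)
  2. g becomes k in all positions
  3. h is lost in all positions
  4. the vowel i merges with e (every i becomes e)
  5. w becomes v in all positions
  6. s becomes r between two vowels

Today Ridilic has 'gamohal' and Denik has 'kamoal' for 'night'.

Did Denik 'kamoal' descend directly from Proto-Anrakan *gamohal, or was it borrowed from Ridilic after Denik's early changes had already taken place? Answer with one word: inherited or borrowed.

If inherited, *gamohal would pass through all of Denik's changes:
Denik: start from *gamohal.
  rule 1: no change — gamohal
  rule 2 (unconditioned shift): gamohal → kamohal
  rule 3 (h-loss): kamohal → kamoal
  rule 4: no change — kamoal
  rule 5: no change — kamoal
  rule 6: no change — kamoal
  ⇒ Denik kamoal
If borrowed from Ridilic 'gamohal' after the early changes, it would undergo only the recent ones:
  rule 4 (vowel merger): no change (gamohal)
  rule 5 (unconditioned shift): no change (gamohal)
  rule 6 (rhotacism): no change (gamohal)
  ⇒ as a loan: gamohal
Denik 'kamoal' matches the inherited outcome exactly, so it is an inherited cognate, not a loan.

inherited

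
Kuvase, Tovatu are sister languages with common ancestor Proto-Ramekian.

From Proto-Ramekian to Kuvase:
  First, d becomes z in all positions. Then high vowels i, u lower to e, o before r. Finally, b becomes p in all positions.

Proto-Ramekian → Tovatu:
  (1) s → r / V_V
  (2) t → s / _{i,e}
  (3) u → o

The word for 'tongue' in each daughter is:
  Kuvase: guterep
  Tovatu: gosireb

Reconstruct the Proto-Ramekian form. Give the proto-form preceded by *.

*gutireb

Position 2: Kuvase has u, Tovatu has o. Kuvase preserves u here (none of its changes turn any other segment into u), so the proto-segment is *u.
Position 7: Kuvase has p, Tovatu has b. Tovatu preserves b here (none of its changes turn any other segment into b), so the proto-segment is *b.
This points to *gutireb. Verify forward in each daughter:
Kuvase: start from *gutireb.
  rule 1: no change — gutireb
  rule 2 (pre-rhotic lowering): gutireb → gutereb
  rule 3 (unconditioned shift): gutereb → guterep
  ⇒ Kuvase guterep
Tovatu: *gutireb > gusireb > gosireb  (by palatalisation, vowel merger)
Only *gutireb yields all of Kuvase guterep, Tovatu gosireb.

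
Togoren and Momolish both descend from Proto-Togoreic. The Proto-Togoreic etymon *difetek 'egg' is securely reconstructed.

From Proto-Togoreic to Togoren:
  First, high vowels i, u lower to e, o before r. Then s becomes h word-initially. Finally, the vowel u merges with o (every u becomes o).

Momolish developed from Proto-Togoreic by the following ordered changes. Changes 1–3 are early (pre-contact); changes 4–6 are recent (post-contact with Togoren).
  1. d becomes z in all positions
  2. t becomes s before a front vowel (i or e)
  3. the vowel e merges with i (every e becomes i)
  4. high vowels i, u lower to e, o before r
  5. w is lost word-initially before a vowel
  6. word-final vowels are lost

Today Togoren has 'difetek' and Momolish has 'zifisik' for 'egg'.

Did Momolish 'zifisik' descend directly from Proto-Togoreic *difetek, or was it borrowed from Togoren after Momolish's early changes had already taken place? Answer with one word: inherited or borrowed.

inherited

If inherited, *difetek would pass through all of Momolish's changes:
Momolish: *difetek > zifetek > zifesek > zifisik  (by unconditioned shift, palatalisation, vowel merger)
If borrowed from Togoren 'difetek' after the early changes, it would undergo only the recent ones:
  rule 4 (pre-rhotic lowering): no change (difetek)
  rule 5 (glide loss): no change (difetek)
  rule 6 (apocope): no change (difetek)
  ⇒ as a loan: difetek
Momolish 'zifisik' matches the inherited outcome exactly, so it is an inherited cognate, not a loan.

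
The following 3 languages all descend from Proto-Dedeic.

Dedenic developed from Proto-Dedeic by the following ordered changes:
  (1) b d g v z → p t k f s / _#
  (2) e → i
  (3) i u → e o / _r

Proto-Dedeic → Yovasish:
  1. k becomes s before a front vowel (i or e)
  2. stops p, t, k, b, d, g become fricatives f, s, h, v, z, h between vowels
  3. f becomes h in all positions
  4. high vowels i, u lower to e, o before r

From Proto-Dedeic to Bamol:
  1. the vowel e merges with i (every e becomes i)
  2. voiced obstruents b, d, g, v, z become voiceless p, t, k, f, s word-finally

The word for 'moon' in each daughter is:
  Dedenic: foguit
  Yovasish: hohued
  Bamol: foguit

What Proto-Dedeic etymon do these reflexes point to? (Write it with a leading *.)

*fogued

Position 3: Dedenic has g, Yovasish has h, Bamol has g. Dedenic preserves g here (none of its changes turn any other segment into g), so the proto-segment is *g.
Position 5: Dedenic has i, Yovasish has e, Bamol has i. Taking the neighbouring segments as reconstructed: Dedenic i could go back to *e or *i; Yovasish e can only go back to *e; Bamol i could go back to *e or *i — the one source consistent with every daughter is *e.
Position 6: Dedenic has t, Yovasish has d, Bamol has t. Yovasish preserves d here (none of its changes turn any other segment into d), so the proto-segment is *d.
This points to *fogued. Verify forward in each daughter:
Dedenic: *fogued
  fogued → foguet   [final devoicing]
  foguet → foguit   [vowel merger]
  foguit (rule 3 does not apply)
  giving Dedenic foguit.
Yovasish: start from *fogued.
  rule 1: no change — fogued
  rule 2 (intervocalic lenition): fogued → fohued
  rule 3 (unconditioned shift): fohued → hohued
  rule 4: no change — hohued
  ⇒ Yovasish hohued
Bamol: start from *fogued.
  rule 1 (vowel merger): fogued → foguid
  rule 2 (final devoicing): foguid → foguit
  ⇒ Bamol foguit
Only *fogued yields all of Dedenic foguit, Yovasish hohued, Bamol foguit.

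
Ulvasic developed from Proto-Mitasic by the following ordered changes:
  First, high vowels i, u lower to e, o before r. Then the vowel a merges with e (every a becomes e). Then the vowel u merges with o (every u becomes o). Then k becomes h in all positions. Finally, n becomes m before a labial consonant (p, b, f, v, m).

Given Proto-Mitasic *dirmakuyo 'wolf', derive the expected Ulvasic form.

dermehoyo

Ulvasic: *dirmakuyo
  dirmakuyo → dermakuyo   [pre-rhotic lowering]
  dermakuyo → dermekuyo   [vowel merger]
  dermekuyo → dermekoyo   [vowel merger]
  dermekoyo → dermehoyo   [unconditioned shift]
  dermehoyo (rule 5 does not apply)
  giving Ulvasic dermehoyo.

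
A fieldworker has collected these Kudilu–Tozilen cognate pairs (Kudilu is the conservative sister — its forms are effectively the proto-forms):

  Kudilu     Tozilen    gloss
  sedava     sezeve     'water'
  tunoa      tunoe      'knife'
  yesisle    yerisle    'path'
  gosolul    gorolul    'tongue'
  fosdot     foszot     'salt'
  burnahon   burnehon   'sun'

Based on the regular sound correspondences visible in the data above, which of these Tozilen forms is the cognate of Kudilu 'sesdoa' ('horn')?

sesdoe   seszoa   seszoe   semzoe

seszoe

fosdot ~ foszot — Kudilu d corresponds to Tozilen z after a consonant, before a back vowel.
tunoa ~ tunoe — Kudilu a corresponds to Tozilen e word-finally.
Applying these to Kudilu 'sesdoa':
  sesdoa → seszoa   (d→z after a consonant, before a back vowel)
  seszoa → seszoe   (a→e word-finally)
So the Tozilen cognate is 'seszoe'.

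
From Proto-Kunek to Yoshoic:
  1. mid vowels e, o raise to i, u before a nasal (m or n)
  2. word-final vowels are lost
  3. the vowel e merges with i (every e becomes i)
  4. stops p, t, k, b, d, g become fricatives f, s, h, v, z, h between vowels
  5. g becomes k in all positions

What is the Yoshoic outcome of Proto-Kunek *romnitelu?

rumnisil

Yoshoic: *romnitelu
  romnitelu → rumnitelu   [pre-nasal raising]
  rumnitelu → rumnitel   [apocope]
  rumnitel → rumnitil   [vowel merger]
  rumnitil → rumnisil   [intervocalic lenition]
  rumnisil (rule 5 does not apply)
  giving Yoshoic rumnisil.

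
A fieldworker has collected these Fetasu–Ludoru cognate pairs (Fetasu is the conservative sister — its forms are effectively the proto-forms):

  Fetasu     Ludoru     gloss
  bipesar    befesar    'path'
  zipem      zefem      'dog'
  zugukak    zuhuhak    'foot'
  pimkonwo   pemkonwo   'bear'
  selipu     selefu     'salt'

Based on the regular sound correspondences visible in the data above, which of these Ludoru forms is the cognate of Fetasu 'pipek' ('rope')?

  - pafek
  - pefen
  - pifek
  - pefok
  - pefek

bipesar ~ befesar, zipem ~ zefem — Fetasu i corresponds to Ludoru e after a consonant, before a labial obstruent.
bipesar ~ befesar, zipem ~ zefem — Fetasu p corresponds to Ludoru f between vowels (before a front vowel).
Applying these to Fetasu 'pipek':
  pipek → pepek   (i→e after a consonant, before a labial obstruent)
  pepek → pefek   (p→f between vowels (before a front vowel))
So the Ludoru cognate is 'pefek'.

pefek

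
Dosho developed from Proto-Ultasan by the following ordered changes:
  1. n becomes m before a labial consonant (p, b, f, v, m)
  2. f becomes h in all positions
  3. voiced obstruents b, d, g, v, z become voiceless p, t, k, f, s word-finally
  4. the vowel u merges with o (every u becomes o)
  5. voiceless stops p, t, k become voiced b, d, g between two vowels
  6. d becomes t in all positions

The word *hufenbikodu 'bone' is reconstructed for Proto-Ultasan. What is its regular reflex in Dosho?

hohembigoto

Dosho: *hufenbikodu
  hufenbikodu → hufembikodu   [nasal place assimilation]
  hufembikodu → huhembikodu   [unconditioned shift]
  huhembikodu (rule 3 does not apply)
  huhembikodu → hohembikodo   [vowel merger]
  hohembikodo → hohembigodo   [intervocalic voicing]
  hohembigodo → hohembigoto   [unconditioned shift]
  giving Dosho hohembigoto.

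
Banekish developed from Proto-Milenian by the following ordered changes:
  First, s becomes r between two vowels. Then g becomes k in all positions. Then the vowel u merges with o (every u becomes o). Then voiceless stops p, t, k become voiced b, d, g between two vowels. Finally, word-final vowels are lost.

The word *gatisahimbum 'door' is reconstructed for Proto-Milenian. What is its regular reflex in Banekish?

Banekish: start from *gatisahimbum.
  rule 1 (rhotacism): gatisahimbum → gatirahimbum
  rule 2 (unconditioned shift): gatirahimbum → katirahimbum
  rule 3 (vowel merger): katirahimbum → katirahimbom
  rule 4 (intervocalic voicing): katirahimbom → kadirahimbom
  rule 5: no change — kadirahimbom
  ⇒ Banekish kadirahimbom

kadirahimbom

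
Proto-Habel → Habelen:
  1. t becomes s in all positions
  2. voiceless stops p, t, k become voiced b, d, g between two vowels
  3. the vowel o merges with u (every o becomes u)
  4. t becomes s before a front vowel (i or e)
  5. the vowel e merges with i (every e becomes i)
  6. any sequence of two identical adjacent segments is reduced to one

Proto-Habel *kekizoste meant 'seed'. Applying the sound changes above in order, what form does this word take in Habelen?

Habelen: *kekizoste
  kekizoste → kekizosse   [unconditioned shift]
  kekizosse → kegizosse   [intervocalic voicing]
  kegizosse → kegizusse   [vowel merger]
  kegizusse (rule 4 does not apply)
  kegizusse → kigizussi   [vowel merger]
  kigizussi → kigizusi   [degemination]
  giving Habelen kigizusi.

kigizusi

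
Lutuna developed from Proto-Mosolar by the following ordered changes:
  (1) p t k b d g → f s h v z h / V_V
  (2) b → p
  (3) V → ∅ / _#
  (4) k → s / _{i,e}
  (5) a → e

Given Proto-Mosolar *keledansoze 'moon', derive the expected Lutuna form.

selezensoz

Lutuna: *keledansoze
  keledansoze → kelezansoze   [intervocalic lenition]
  kelezansoze (rule 2 does not apply)
  kelezansoze → kelezansoz   [apocope]
  kelezansoz → selezansoz   [palatalisation]
  selezansoz → selezensoz   [vowel merger]
  giving Lutuna selezensoz.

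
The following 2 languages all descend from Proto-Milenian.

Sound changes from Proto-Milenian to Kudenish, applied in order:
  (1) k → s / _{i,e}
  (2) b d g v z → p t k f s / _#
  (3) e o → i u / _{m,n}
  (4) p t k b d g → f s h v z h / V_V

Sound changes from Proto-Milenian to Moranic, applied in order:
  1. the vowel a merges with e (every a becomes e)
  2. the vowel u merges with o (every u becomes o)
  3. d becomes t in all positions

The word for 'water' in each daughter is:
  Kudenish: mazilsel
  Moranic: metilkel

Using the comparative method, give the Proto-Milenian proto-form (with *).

*madilkel

Position 3: Kudenish has z, Moranic has t. Taking the neighbouring segments as reconstructed: Kudenish z could go back to *d or *z; Moranic t could go back to *t or *d — the one source consistent with every daughter is *d.
Position 2: Kudenish has a, Moranic has e. Kudenish preserves a here (none of its changes turn any other segment into a), so the proto-segment is *a.
Position 6: Kudenish has s, Moranic has k. Moranic preserves k here (none of its changes turn any other segment into k), so the proto-segment is *k.
Continuing position by position gives *madilkel; check it forward:
Kudenish: start from *madilkel.
  rule 1 (palatalisation): madilkel → madilsel
  rule 2: no change — madilsel
  rule 3: no change — madilsel
  rule 4 (intervocalic lenition): madilsel → mazilsel
  ⇒ Kudenish mazilsel
Moranic: start from *madilkel.
  rule 1 (vowel merger): madilkel → medilkel
  rule 2: no change — medilkel
  rule 3 (unconditioned shift): medilkel → metilkel
  ⇒ Moranic metilkel
No other proto-form is consistent with every reflex, so the reconstruction is *madilkel.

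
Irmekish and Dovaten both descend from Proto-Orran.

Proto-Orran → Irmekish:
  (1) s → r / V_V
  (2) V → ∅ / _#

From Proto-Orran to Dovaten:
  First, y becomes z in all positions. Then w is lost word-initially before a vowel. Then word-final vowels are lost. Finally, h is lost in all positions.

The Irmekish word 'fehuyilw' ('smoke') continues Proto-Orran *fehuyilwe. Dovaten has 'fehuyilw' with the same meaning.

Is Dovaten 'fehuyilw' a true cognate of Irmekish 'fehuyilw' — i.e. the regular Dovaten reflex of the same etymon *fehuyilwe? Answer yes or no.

no

Derive the expected Dovaten reflex of *fehuyilwe:
Dovaten: start from *fehuyilwe.
  rule 1 (unconditioned shift): fehuyilwe → fehuzilwe
  rule 2: no change — fehuzilwe
  rule 3 (apocope): fehuzilwe → fehuzilw
  rule 4 (h-loss): fehuzilw → feuzilw
  ⇒ Dovaten feuzilw
The regular Dovaten reflex would be 'feuzilw', but the attested form is 'fehuyilw'. The correspondence is irregular, so they are not cognates (the Dovaten form has a different source).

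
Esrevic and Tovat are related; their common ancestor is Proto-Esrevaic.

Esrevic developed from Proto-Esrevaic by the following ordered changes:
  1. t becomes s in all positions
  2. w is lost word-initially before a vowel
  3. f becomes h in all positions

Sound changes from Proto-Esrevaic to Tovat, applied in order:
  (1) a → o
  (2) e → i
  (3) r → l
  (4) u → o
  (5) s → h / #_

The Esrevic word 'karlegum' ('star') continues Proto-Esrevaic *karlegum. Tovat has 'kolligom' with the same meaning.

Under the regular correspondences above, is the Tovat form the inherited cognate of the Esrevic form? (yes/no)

yes

Derive the expected Tovat reflex of *karlegum:
Tovat: *karlegum > korlegum > korligum > kolligum > kolligom  (by vowel merger, vowel merger, unconditioned shift, vowel merger)
Tovat 'kolligom' matches the regular reflex exactly, so the pair is cognate.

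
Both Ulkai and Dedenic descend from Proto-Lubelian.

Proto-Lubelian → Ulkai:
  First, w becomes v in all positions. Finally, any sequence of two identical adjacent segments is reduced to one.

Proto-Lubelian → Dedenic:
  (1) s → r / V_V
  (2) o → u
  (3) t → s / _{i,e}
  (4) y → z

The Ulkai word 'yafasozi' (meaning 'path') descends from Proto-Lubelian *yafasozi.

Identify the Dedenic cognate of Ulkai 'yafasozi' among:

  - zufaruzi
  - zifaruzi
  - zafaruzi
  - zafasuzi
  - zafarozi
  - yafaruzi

zafaruzi

Dedenic: *yafasozi > yafarozi > yafaruzi > zafaruzi  (by rhotacism, vowel merger, unconditioned shift)
The other candidates each miss or misapply at least one Dedenic change.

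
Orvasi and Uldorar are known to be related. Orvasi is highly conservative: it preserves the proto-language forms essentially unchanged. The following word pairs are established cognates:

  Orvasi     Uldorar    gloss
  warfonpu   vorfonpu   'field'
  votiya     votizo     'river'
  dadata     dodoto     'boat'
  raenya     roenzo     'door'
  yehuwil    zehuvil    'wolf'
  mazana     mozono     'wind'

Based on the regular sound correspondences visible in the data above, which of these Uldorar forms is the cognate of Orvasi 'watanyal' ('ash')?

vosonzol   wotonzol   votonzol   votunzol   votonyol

votonzol

warfonpu ~ vorfonpu — Orvasi w corresponds to Uldorar v word-initially before a back vowel.
dadata ~ dodoto, mazana ~ mozono — Orvasi a corresponds to Uldorar o after a consonant, before a consonant other than r, m, n, p, b, f, v.
mazana ~ mozono — Orvasi a corresponds to Uldorar o after a consonant, before a nasal.
raenya ~ roenzo — Orvasi y corresponds to Uldorar z after a consonant, before a back vowel.
Applying these to Orvasi 'watanyal':
  watanyal → vatanyal   (w→v word-initially before a back vowel)
  vatanyal → votanyal   (a→o after a consonant, before a consonant other than r, m, n, p, b, f, v)
  votanyal → votonyal   (a→o after a consonant, before a nasal)
  votonyal → votonzal   (y→z after a consonant, before a back vowel)
  votonzal → votonzol   (a→o after a consonant, before a consonant other than r, m, n, p, b, f, v)
So the Uldorar cognate is 'votonzol'.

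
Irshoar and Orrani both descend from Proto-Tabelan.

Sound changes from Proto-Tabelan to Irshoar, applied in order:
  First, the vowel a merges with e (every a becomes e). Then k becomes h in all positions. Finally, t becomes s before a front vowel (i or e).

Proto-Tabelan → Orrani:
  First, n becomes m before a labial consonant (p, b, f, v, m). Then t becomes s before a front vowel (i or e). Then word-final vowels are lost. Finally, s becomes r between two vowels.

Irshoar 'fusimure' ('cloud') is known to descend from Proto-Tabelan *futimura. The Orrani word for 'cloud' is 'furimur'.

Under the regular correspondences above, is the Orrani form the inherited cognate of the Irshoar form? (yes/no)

yes

Derive the expected Orrani reflex of *futimura:
Orrani: *futimura > fusimura > fusimur > furimur  (by palatalisation, apocope, rhotacism)
Orrani 'furimur' matches the regular reflex exactly, so the pair is cognate.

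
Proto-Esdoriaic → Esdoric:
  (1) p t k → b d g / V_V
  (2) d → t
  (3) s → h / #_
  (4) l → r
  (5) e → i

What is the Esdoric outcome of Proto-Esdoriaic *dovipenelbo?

Esdoric: *dovipenelbo > dovibenelbo > tovibenelbo > tovibenerbo > tovibinirbo  (by intervocalic voicing, unconditioned shift, unconditioned shift, vowel merger)

tovibinirbo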